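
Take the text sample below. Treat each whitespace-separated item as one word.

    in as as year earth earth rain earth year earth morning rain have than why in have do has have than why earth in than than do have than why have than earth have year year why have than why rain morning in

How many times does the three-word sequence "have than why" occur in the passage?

4

Scanning the 41 overlapping trigram windows for "have than why":
  position 13–15: have than why
  position 20–22: have than why
  position 28–30: have than why
  position 38–40: have than why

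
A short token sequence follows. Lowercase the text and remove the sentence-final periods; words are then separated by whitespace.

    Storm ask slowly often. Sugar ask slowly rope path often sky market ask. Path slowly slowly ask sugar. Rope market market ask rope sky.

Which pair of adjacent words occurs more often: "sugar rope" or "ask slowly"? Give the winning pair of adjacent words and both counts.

"ask slowly" (2 vs 1)

"sugar rope": 1 occurrence
"ask slowly": 2 occurrences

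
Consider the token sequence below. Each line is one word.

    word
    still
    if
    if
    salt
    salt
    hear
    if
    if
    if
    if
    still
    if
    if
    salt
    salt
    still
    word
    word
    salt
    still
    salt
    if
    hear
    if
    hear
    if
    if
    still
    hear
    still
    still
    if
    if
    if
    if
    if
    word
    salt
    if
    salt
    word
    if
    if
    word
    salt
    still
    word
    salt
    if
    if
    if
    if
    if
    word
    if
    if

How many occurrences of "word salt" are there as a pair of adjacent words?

4

Scanning the 56 overlapping bigram windows for "word salt":
  position 19–20: word salt
  position 38–39: word salt
  position 45–46: word salt
  position 48–49: word salt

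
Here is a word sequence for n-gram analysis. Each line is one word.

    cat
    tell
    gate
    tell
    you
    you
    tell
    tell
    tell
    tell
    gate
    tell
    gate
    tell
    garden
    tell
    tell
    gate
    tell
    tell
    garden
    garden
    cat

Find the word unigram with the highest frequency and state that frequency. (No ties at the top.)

"tell", 12 times

Unigram frequencies (highest first):
  tell: 12
  gate: 4
  garden: 3
  cat: 2
  you: 2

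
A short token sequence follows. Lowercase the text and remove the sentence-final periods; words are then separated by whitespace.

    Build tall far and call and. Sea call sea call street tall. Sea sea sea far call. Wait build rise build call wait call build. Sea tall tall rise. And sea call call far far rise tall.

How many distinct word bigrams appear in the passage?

31

37 tokens → 36 bigram windows in total.
Repeated bigrams (each contributes count−1 duplicates):
  sea call: 3
  and sea: 2
  call wait: 2
  sea sea: 2
5 duplicate windows → 36 − 5 = 31 distinct.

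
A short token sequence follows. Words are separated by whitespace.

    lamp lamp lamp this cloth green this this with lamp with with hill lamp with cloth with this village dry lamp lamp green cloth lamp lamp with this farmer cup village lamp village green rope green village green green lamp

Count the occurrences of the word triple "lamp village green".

1

Scanning the 38 overlapping trigram windows for "lamp village green":
  position 32–34: lamp village green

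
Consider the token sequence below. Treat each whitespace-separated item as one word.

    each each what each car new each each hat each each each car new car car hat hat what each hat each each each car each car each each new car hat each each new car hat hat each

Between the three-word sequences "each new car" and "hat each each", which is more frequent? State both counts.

"each new car": 2 occurrences
"hat each each": 3 occurrences

"hat each each" (3 vs 2)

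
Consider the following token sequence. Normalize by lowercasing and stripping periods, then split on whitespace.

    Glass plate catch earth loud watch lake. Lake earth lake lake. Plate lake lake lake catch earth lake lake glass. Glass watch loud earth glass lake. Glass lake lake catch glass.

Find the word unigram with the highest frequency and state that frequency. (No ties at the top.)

"lake", 12 times

Unigram frequencies (highest first):
  lake: 12
  glass: 6
  earth: 4
  catch: 3
  plate: 2
  loud: 2
  … (1 more, each ≤ 2)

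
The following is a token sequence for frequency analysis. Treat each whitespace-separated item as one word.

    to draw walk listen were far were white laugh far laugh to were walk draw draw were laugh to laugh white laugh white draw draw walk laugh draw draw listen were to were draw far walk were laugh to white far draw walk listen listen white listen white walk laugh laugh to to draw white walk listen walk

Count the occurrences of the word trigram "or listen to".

Scanning the 56 overlapping trigram windows for "or listen to":
  (none found)

0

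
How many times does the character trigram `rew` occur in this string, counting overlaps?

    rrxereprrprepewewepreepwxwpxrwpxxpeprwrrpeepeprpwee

0

Sliding a length-3 window over the 51 characters (49 positions):
  (no match at any position)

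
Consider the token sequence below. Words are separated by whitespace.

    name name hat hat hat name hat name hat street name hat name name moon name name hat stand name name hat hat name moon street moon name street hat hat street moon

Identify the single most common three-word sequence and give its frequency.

Trigram frequencies (highest first):
  name name hat: 3
  name hat hat: 2
  hat hat name: 2
  hat name hat: 2
  name hat name: 2
  hat hat hat: 1
  … (19 more, each ≤ 1)

"name name hat", 3 times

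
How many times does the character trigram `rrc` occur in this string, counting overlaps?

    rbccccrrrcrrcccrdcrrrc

Sliding a length-3 window over the 22 characters (20 positions):
  position 8–10: rrc
  position 11–13: rrc
  position 20–22: rrc

3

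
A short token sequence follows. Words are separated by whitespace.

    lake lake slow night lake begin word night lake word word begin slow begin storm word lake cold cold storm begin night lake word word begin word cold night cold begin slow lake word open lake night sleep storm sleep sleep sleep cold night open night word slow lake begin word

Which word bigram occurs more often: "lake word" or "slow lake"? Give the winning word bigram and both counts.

"lake word": 3 occurrences
"slow lake": 2 occurrences

"lake word" (3 vs 2)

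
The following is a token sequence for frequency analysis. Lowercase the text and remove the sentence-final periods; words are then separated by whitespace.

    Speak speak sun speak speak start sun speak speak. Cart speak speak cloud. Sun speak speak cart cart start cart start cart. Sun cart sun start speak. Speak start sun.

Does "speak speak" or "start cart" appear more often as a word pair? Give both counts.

"speak speak": 6 occurrences
"start cart": 2 occurrences

"speak speak" (6 vs 2)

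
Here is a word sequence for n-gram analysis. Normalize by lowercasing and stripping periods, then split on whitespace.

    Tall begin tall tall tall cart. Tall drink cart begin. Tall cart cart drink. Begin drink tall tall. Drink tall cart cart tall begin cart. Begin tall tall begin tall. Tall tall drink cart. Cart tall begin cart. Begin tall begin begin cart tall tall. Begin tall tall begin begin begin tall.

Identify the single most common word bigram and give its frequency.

"tall tall", 8 times

Bigram frequencies (highest first):
  tall tall: 8
  tall begin: 7
  begin tall: 7
  cart tall: 4
  tall cart: 3
  tall drink: 3
  … (9 more, each ≤ 3)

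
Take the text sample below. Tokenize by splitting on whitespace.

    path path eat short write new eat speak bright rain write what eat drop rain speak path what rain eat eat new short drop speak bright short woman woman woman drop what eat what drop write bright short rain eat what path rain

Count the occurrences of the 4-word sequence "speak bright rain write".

Scanning the 40 overlapping 4-gram windows for "speak bright rain write":
  position 8–11: speak bright rain write

1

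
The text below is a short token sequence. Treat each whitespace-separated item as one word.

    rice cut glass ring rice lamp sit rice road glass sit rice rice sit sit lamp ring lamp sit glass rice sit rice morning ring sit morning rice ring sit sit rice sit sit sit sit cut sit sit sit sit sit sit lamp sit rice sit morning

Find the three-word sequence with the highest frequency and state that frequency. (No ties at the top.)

"sit sit sit", 6 times

Trigram frequencies (highest first):
  sit sit sit: 6
  lamp sit rice: 2
  rice sit sit: 2
  sit sit lamp: 2
  sit rice sit: 2
  rice cut glass: 1
  … (31 more, each ≤ 1)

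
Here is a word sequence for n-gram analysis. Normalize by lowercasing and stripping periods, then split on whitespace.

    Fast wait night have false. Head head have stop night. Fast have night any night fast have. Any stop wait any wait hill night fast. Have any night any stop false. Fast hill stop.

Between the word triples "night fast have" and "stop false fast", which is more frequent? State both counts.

"night fast have": 3 occurrences
"stop false fast": 1 occurrence

"night fast have" (3 vs 1)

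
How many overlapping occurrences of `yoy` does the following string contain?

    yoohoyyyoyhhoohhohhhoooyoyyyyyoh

2

Sliding a length-3 window over the 32 characters (30 positions):
  position 8–10: yoy
  position 24–26: yoy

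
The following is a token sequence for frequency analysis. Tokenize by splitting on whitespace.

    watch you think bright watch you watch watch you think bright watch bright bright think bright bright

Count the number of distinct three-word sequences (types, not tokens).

12

17 tokens → 15 trigram windows in total.
Repeated trigrams (each contributes count−1 duplicates):
  think bright watch: 2
  watch you think: 2
  you think bright: 2
3 duplicate windows → 15 − 3 = 12 distinct.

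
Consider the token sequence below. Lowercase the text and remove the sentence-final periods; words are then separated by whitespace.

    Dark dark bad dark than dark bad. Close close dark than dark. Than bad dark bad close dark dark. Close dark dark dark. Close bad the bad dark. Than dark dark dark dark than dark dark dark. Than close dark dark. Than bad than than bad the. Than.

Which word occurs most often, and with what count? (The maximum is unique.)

"dark", 22 times

Unigram frequencies (highest first):
  dark: 22
  than: 10
  bad: 8
  close: 6
  the: 2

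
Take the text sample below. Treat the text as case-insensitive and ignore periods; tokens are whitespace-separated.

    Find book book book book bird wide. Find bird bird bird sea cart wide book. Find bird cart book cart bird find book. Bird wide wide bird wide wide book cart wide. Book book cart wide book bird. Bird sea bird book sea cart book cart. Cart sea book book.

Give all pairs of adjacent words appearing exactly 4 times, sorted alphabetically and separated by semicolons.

Bigram counts meeting the condition (exactly 4 times):
  book cart: 4
  wide book: 4

book cart; wide book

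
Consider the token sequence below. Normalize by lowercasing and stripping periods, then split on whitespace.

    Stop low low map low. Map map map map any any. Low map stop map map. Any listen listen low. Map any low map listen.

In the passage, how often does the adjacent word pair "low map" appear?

Scanning the 24 overlapping bigram windows for "low map":
  position 3–4: low map
  position 5–6: low map
  position 12–13: low map
  position 20–21: low map
  position 23–24: low map

5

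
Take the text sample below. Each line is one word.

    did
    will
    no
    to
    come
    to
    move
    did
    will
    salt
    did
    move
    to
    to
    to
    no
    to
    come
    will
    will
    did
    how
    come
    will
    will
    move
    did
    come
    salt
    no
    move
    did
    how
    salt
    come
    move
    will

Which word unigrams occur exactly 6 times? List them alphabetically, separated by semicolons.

did; to

Unigram counts meeting the condition (exactly 6 times):
  did: 6
  to: 6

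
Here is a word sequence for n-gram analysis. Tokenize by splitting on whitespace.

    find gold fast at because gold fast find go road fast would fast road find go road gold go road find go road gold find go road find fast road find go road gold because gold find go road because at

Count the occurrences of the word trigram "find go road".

Scanning the 39 overlapping trigram windows for "find go road":
  position 8–10: find go road
  position 15–17: find go road
  position 21–23: find go road
  position 25–27: find go road
  position 31–33: find go road
  position 37–39: find go road

6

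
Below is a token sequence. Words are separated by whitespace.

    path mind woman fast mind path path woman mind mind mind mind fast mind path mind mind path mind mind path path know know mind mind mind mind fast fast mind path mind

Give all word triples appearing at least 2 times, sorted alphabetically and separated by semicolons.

fast mind path; mind mind fast; mind mind mind; mind mind path; mind path mind; mind path path; path mind mind

Trigram counts meeting the condition (at least 2 times):
  fast mind path: 3
  mind mind fast: 2
  mind mind mind: 4
  mind mind path: 2
  mind path mind: 3
  mind path path: 2
  path mind mind: 2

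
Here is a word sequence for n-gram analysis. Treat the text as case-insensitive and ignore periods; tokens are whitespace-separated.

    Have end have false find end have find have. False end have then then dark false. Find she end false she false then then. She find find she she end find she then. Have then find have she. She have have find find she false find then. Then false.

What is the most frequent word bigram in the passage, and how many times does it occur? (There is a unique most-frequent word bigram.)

"find she", 4 times

Bigram frequencies (highest first):
  find she: 4
  end have: 3
  false find: 3
  then then: 3
  have false: 2
  have find: 2
  … (25 more, each ≤ 2)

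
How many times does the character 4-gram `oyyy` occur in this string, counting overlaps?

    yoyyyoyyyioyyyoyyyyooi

4

Sliding a length-4 window over the 22 characters (19 positions):
  position 2–5: oyyy
  position 6–9: oyyy
  position 11–14: oyyy
  position 15–18: oyyy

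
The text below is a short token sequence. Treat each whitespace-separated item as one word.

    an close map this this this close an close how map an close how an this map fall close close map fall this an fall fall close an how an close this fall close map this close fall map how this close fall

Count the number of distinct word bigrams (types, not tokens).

43 tokens → 42 bigram windows in total.
Repeated bigrams (each contributes count−1 duplicates):
  an close: 4
  close map: 3
  fall close: 3
  this close: 3
  close an: 2
  close fall: 2
  close how: 2
  how an: 2
  … (3 more repeated)
16 duplicate windows → 42 − 16 = 26 distinct.

26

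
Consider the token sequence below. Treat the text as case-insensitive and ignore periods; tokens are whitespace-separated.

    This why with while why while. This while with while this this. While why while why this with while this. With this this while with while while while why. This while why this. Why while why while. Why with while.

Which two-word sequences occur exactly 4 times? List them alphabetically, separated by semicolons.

Bigram counts meeting the condition (exactly 4 times):
  this while: 4
  why while: 4

this while; why while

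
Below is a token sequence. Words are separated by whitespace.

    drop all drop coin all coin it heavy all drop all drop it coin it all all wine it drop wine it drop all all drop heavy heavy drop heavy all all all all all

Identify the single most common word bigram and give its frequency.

"all all", 6 times

Bigram frequencies (highest first):
  all all: 6
  all drop: 4
  drop all: 3
  coin it: 2
  heavy all: 2
  wine it: 2
  … (13 more, each ≤ 2)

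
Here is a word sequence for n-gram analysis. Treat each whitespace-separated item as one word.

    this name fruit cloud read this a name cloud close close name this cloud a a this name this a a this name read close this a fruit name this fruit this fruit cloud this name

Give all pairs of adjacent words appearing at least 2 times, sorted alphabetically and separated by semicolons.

a a; a this; fruit cloud; name this; this a; this fruit; this name

Bigram counts meeting the condition (at least 2 times):
  a a: 2
  a this: 2
  fruit cloud: 2
  name this: 3
  this a: 3
  this fruit: 2
  this name: 4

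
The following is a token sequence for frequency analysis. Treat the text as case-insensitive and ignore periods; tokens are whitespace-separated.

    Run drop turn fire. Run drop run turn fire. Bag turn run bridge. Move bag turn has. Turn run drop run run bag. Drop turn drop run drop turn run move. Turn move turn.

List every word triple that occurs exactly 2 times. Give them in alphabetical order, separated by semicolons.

run drop run; run drop turn

Trigram counts meeting the condition (exactly 2 times):
  run drop run: 2
  run drop turn: 2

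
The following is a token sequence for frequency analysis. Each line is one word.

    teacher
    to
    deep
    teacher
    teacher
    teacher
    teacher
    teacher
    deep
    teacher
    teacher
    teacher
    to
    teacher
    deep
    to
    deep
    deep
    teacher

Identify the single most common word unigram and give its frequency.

"teacher", 11 times

Unigram frequencies (highest first):
  teacher: 11
  deep: 5
  to: 3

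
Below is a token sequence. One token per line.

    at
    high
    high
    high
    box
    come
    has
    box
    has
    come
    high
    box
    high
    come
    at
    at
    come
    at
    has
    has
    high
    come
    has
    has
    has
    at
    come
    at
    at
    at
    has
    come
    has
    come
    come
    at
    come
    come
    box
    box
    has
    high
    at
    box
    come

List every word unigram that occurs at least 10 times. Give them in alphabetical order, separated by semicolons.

at; come; has

Unigram counts meeting the condition (at least 10 times):
  at: 10
  come: 12
  has: 10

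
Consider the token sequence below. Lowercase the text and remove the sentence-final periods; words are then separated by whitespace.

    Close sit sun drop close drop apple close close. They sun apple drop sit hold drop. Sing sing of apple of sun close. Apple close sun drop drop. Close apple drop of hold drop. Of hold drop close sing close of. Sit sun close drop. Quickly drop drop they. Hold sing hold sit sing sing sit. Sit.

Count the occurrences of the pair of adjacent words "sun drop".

2

Scanning the 56 overlapping bigram windows for "sun drop":
  position 3–4: sun drop
  position 26–27: sun drop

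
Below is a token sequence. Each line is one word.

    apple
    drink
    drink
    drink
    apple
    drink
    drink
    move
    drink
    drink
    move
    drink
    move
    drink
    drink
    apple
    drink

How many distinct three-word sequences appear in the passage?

17 tokens → 15 trigram windows in total.
Repeated trigrams (each contributes count−1 duplicates):
  drink move drink: 3
  apple drink drink: 2
  drink apple drink: 2
  drink drink apple: 2
  drink drink move: 2
  move drink drink: 2
7 duplicate windows → 15 − 7 = 8 distinct.

8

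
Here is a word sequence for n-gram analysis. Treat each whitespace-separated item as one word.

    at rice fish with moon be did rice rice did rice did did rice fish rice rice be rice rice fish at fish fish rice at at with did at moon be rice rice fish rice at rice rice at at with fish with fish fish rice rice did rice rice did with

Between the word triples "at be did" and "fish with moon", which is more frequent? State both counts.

"fish with moon" (1 vs 0)

"at be did": 0 occurrences
"fish with moon": 1 occurrence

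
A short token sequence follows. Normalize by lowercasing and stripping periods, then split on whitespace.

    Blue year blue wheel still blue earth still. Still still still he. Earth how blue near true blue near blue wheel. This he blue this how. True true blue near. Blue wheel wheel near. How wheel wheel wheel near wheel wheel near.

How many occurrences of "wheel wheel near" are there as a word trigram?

Scanning the 40 overlapping trigram windows for "wheel wheel near":
  position 32–34: wheel wheel near
  position 37–39: wheel wheel near
  position 40–42: wheel wheel near

3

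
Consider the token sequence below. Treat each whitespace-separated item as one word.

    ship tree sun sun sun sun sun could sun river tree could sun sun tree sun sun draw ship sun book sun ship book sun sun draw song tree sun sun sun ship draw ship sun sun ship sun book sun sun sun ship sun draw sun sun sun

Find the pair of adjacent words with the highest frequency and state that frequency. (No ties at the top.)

Bigram frequencies (highest first):
  sun sun: 14
  ship sun: 4
  sun ship: 4
  tree sun: 3
  sun draw: 3
  book sun: 3
  … (14 more, each ≤ 2)

"sun sun", 14 times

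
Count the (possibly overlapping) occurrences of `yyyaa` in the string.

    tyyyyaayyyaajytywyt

2

Sliding a length-5 window over the 19 characters (15 positions):
  position 3–7: yyyaa
  position 8–12: yyyaa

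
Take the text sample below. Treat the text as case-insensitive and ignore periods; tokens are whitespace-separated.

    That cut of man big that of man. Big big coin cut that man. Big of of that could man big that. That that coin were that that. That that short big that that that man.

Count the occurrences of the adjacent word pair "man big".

Scanning the 35 overlapping bigram windows for "man big":
  position 4–5: man big
  position 8–9: man big
  position 14–15: man big
  position 20–21: man big

4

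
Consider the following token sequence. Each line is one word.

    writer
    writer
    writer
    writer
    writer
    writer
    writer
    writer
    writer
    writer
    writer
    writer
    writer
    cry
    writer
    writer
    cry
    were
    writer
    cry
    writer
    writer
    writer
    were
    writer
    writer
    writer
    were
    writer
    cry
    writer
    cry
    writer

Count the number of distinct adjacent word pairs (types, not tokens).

33 tokens → 32 bigram windows in total.
Repeated bigrams (each contributes count−1 duplicates):
  writer writer: 17
  writer cry: 5
  cry writer: 4
  were writer: 3
  writer were: 2
26 duplicate windows → 32 − 26 = 6 distinct.

6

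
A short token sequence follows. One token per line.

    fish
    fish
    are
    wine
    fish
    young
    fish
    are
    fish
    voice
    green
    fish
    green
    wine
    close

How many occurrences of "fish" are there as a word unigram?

6

Scanning the 15 tokens for "fish":
  position 1: fish
  position 2: fish
  position 5: fish
  position 7: fish
  position 9: fish
  position 12: fish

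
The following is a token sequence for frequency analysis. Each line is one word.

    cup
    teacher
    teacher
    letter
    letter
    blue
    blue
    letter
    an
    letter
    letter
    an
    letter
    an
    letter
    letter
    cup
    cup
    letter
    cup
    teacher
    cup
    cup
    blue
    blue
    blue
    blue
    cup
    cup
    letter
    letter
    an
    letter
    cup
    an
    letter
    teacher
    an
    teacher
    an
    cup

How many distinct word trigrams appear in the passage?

41 tokens → 39 trigram windows in total.
Repeated trigrams (each contributes count−1 duplicates):
  letter an letter: 4
  an letter letter: 2
  blue blue blue: 2
  cup cup letter: 2
  letter letter an: 2
7 duplicate windows → 39 − 7 = 32 distinct.

32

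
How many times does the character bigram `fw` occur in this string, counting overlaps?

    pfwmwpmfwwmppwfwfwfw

5

Sliding a length-2 window over the 20 characters (19 positions):
  position 2–3: fw
  position 8–9: fw
  position 15–16: fw
  position 17–18: fw
  position 19–20: fw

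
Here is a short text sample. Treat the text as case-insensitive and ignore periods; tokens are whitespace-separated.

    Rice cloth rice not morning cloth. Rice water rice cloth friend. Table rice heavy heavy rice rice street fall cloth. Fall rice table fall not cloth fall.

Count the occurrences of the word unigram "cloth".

Scanning the 27 tokens for "cloth":
  position 2: cloth
  position 6: cloth
  position 10: cloth
  position 20: cloth
  position 26: cloth

5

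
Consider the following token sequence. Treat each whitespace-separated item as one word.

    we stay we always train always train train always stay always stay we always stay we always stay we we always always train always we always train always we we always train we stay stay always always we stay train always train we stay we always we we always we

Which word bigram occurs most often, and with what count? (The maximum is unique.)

Bigram frequencies (highest first):
  we always: 8
  always train: 6
  stay we: 5
  train always: 5
  always we: 5
  we stay: 4
  … (8 more, each ≤ 4)

"we always", 8 times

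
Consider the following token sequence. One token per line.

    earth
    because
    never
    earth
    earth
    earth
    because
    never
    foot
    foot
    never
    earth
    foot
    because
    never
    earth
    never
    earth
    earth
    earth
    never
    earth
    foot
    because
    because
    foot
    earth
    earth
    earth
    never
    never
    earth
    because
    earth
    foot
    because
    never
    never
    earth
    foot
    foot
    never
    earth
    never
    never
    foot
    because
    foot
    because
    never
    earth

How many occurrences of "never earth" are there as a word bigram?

Scanning the 50 overlapping bigram windows for "never earth":
  position 3–4: never earth
  position 11–12: never earth
  position 15–16: never earth
  position 17–18: never earth
  position 21–22: never earth
  position 31–32: never earth
  position 38–39: never earth
  position 42–43: never earth
  position 50–51: never earth

9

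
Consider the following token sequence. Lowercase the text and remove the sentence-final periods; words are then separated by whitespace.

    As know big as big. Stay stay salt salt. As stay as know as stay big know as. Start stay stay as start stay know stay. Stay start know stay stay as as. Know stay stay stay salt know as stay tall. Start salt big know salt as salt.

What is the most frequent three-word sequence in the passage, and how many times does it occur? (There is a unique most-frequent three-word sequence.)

"know stay stay", 3 times

Trigram frequencies (highest first):
  know stay stay: 3
  stay stay salt: 2
  know as stay: 2
  as start stay: 2
  stay stay as: 2
  as know big: 1
  … (35 more, each ≤ 1)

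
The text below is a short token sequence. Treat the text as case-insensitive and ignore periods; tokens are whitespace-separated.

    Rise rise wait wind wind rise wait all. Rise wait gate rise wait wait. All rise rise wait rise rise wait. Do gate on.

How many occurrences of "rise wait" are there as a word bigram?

6

Scanning the 23 overlapping bigram windows for "rise wait":
  position 2–3: rise wait
  position 6–7: rise wait
  position 9–10: rise wait
  position 12–13: rise wait
  position 17–18: rise wait
  position 20–21: rise wait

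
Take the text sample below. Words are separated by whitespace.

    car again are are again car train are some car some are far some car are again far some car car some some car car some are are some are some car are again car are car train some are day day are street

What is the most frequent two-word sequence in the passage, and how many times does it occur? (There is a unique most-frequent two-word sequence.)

"some car", 5 times

Bigram frequencies (highest first):
  some car: 5
  some are: 4
  are again: 3
  are some: 3
  car some: 3
  car are: 3
  … (17 more, each ≤ 2)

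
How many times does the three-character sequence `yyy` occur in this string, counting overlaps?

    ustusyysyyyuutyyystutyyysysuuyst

Sliding a length-3 window over the 32 characters (30 positions):
  position 9–11: yyy
  position 15–17: yyy
  position 22–24: yyy

3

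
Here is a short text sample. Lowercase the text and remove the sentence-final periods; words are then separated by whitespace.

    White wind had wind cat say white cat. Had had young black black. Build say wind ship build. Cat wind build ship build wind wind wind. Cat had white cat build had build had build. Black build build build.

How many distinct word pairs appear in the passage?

29

39 tokens → 38 bigram windows in total.
Repeated bigrams (each contributes count−1 duplicates):
  black build: 2
  build build: 2
  build had: 2
  cat had: 2
  had build: 2
  ship build: 2
  white cat: 2
  wind cat: 2
  … (1 more repeated)
9 duplicate windows → 38 − 9 = 29 distinct.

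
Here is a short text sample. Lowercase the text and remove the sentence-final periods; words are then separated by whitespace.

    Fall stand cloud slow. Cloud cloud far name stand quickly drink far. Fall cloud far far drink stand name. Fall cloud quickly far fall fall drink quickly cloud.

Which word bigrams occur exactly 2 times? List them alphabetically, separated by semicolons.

Bigram counts meeting the condition (exactly 2 times):
  cloud far: 2
  fall cloud: 2
  far fall: 2

cloud far; fall cloud; far fall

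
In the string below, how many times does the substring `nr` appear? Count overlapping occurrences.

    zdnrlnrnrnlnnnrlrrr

4

Sliding a length-2 window over the 19 characters (18 positions):
  position 3–4: nr
  position 6–7: nr
  position 8–9: nr
  position 14–15: nr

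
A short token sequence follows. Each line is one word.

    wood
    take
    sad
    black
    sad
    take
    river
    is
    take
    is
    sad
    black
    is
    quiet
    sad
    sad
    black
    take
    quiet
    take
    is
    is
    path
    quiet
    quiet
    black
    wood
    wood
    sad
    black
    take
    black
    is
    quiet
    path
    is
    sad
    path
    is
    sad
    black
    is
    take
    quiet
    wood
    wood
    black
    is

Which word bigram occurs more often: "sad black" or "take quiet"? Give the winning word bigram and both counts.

"sad black": 5 occurrences
"take quiet": 2 occurrences

"sad black" (5 vs 2)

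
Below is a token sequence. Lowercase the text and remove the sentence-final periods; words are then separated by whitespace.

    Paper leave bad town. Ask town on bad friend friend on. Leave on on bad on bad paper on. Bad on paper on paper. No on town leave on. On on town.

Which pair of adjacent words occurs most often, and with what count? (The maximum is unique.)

"on bad", 4 times

Bigram frequencies (highest first):
  on bad: 4
  on on: 3
  leave on: 2
  bad on: 2
  paper on: 2
  on paper: 2
  … (15 more, each ≤ 2)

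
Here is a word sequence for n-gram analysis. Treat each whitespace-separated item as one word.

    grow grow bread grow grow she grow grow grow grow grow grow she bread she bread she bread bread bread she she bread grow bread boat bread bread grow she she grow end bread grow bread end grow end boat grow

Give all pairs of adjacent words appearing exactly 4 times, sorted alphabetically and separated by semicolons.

bread grow; she bread

Bigram counts meeting the condition (exactly 4 times):
  bread grow: 4
  she bread: 4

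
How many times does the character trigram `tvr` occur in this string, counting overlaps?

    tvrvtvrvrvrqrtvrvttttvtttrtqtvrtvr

Sliding a length-3 window over the 34 characters (32 positions):
  position 1–3: tvr
  position 5–7: tvr
  position 14–16: tvr
  position 29–31: tvr
  position 32–34: tvr

5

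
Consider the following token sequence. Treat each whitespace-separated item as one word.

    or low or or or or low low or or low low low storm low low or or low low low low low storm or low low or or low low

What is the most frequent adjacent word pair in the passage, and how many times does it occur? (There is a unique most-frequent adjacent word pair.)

Bigram frequencies (highest first):
  low low: 10
  or low: 6
  or or: 6
  low or: 4
  low storm: 2
  storm low: 1
  … (1 more, each ≤ 1)

"low low", 10 times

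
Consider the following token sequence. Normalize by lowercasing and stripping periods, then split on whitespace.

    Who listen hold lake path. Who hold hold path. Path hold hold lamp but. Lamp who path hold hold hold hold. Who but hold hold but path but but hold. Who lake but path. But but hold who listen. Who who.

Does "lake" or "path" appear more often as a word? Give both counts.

"lake": 2 occurrences
"path": 6 occurrences

"path" (6 vs 2)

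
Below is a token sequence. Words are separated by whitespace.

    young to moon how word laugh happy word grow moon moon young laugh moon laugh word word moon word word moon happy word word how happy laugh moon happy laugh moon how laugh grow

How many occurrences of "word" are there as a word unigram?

Scanning the 34 tokens for "word":
  position 5: word
  position 8: word
  position 16: word
  position 17: word
  position 19: word
  position 20: word
  position 23: word
  position 24: word

8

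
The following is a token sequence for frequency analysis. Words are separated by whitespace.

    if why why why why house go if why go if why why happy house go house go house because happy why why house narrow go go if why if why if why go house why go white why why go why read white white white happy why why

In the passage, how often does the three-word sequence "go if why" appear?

Scanning the 47 overlapping trigram windows for "go if why":
  position 7–9: go if why
  position 10–12: go if why
  position 27–29: go if why

3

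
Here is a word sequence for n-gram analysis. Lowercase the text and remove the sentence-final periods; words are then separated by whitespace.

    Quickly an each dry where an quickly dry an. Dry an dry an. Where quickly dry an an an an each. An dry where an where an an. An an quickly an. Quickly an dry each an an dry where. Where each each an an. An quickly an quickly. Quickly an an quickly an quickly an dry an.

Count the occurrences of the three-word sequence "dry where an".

Scanning the 56 overlapping trigram windows for "dry where an":
  position 4–6: dry where an
  position 23–25: dry where an

2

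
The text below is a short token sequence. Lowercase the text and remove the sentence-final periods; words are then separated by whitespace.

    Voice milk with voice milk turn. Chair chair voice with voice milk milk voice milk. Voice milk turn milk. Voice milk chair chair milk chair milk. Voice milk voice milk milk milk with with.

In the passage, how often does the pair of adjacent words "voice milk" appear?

Scanning the 33 overlapping bigram windows for "voice milk":
  position 1–2: voice milk
  position 4–5: voice milk
  position 11–12: voice milk
  position 14–15: voice milk
  position 16–17: voice milk
  position 20–21: voice milk
  position 27–28: voice milk
  position 29–30: voice milk

8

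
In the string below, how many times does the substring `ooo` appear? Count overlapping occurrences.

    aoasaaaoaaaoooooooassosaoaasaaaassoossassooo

Sliding a length-3 window over the 44 characters (42 positions):
  position 12–14: ooo
  position 13–15: ooo
  position 14–16: ooo
  position 15–17: ooo
  position 16–18: ooo
  position 42–44: ooo

6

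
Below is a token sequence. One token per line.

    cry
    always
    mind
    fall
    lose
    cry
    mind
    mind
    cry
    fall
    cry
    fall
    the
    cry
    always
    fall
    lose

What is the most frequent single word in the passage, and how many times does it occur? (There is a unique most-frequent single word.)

"cry", 5 times

Unigram frequencies (highest first):
  cry: 5
  fall: 4
  mind: 3
  always: 2
  lose: 2
  the: 1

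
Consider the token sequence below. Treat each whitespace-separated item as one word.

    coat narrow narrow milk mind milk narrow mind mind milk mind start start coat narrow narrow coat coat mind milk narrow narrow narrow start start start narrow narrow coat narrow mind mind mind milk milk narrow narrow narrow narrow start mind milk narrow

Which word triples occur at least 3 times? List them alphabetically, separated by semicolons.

Trigram counts meeting the condition (at least 3 times):
  mind milk narrow: 3
  narrow narrow narrow: 3

mind milk narrow; narrow narrow narrow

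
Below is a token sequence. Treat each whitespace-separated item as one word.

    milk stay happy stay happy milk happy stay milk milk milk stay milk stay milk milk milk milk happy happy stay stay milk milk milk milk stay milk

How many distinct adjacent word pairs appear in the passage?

9

28 tokens → 27 bigram windows in total.
Repeated bigrams (each contributes count−1 duplicates):
  milk milk: 8
  stay milk: 5
  milk stay: 4
  happy stay: 3
  milk happy: 2
  stay happy: 2
18 duplicate windows → 27 − 18 = 9 distinct.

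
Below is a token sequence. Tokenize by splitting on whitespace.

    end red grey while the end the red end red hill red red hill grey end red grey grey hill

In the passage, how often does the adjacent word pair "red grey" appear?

Scanning the 19 overlapping bigram windows for "red grey":
  position 2–3: red grey
  position 17–18: red grey

2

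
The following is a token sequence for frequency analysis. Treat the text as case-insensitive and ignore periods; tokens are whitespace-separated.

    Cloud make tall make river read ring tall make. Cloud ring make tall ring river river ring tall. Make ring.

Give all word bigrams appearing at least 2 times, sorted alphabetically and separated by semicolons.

make tall; ring tall; tall make

Bigram counts meeting the condition (at least 2 times):
  make tall: 2
  ring tall: 2
  tall make: 3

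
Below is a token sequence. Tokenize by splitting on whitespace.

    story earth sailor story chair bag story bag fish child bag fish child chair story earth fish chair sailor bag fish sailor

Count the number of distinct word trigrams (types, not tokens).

22 tokens → 20 trigram windows in total.
Repeated trigrams (each contributes count−1 duplicates):
  bag fish child: 2
1 duplicate windows → 20 − 1 = 19 distinct.

19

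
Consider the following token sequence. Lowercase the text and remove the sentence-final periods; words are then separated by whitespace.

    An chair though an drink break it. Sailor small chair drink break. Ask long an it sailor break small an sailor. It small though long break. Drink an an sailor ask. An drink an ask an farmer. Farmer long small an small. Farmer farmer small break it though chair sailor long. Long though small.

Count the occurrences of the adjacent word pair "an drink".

Scanning the 53 overlapping bigram windows for "an drink":
  position 4–5: an drink
  position 32–33: an drink

2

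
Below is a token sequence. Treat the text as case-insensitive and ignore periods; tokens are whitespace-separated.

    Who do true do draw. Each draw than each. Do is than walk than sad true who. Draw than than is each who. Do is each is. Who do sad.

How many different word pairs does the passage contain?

24

30 tokens → 29 bigram windows in total.
Repeated bigrams (each contributes count−1 duplicates):
  who do: 3
  do is: 2
  draw than: 2
  is each: 2
5 duplicate windows → 29 − 5 = 24 distinct.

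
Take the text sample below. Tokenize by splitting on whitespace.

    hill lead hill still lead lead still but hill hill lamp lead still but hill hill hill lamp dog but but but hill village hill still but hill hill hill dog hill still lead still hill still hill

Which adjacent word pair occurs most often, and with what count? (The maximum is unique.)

Bigram frequencies (highest first):
  hill hill: 5
  hill still: 4
  but hill: 4
  lead still: 3
  still but: 3
  still lead: 2
  … (13 more, each ≤ 2)

"hill hill", 5 times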